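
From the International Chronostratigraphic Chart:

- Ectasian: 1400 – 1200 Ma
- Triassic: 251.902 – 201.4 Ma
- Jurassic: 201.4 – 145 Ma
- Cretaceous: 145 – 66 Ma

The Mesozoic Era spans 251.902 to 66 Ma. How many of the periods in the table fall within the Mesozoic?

Periods inside 251.902–66 Ma: Triassic, Jurassic, Cretaceous — 3 in total.

3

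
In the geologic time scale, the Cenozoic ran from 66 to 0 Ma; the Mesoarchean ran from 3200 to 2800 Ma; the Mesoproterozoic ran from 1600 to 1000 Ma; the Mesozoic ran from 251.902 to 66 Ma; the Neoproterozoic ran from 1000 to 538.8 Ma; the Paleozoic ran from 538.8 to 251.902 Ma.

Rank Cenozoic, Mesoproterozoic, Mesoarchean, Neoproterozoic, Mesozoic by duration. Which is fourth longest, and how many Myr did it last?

Mesozoic, 185.902 million years

Durations: Cenozoic 66; Mesoproterozoic 600; Mesoarchean 400; Neoproterozoic 461.2; Mesozoic 185.902 Myr.
Sorted longest-first: Mesoproterozoic (600), Neoproterozoic (461.2), Mesoarchean (400), Mesozoic (185.902), Cenozoic (66).
The fourth longest is Mesozoic at 185.902 Myr.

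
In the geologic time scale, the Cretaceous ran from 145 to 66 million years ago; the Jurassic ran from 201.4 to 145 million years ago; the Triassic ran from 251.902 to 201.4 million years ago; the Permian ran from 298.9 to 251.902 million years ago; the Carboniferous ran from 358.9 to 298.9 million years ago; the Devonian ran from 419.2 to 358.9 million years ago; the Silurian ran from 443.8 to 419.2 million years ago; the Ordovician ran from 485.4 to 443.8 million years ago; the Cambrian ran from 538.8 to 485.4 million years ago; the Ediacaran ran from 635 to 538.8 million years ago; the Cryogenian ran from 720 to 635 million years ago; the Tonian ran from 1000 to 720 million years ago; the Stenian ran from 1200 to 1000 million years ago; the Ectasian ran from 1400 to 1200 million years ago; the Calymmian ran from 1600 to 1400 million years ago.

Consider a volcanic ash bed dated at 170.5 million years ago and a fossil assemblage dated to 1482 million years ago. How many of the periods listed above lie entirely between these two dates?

12

1482 Ma sits inside the Calymmian (1600–1400) and 170.5 Ma inside the Jurassic (201.4–145); neither of those is wholly between the two dates.
The listed periods lying completely between them are Ectasian, Stenian, Tonian, Cryogenian, Ediacaran, Cambrian, Ordovician, Silurian, Devonian, Carboniferous, Permian, Triassic — 12 in all.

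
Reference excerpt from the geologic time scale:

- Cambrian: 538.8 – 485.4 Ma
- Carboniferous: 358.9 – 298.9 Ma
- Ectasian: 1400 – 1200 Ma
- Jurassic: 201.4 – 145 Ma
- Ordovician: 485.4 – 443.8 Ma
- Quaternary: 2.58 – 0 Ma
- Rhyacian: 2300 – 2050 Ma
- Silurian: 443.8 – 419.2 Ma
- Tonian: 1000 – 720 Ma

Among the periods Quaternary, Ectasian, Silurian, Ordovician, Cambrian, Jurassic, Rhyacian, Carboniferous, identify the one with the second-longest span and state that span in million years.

Ectasian, 200 million years

Durations: Quaternary 2.58; Ectasian 200; Silurian 24.6; Ordovician 41.6; Cambrian 53.4; Jurassic 56.4; Rhyacian 250; Carboniferous 60 Myr.
Sorted longest-first: Rhyacian (250), Ectasian (200), Carboniferous (60), Jurassic (56.4), Cambrian (53.4), Ordovician (41.6), Silurian (24.6), Quaternary (2.58).
The second longest is Ectasian at 200 Myr.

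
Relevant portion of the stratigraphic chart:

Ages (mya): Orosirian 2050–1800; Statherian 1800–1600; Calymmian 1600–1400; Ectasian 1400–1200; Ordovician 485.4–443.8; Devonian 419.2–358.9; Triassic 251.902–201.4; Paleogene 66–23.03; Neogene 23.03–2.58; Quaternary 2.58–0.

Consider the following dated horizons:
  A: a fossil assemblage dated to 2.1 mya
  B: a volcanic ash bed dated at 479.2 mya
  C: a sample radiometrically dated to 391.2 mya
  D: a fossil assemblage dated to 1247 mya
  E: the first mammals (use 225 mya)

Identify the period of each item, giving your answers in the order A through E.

Match each age against the start–end ranges in the excerpt: A = 2.1 Ma → Quaternary (2.58–0); B = 479.2 Ma → Ordovician (485.4–443.8); C = 391.2 Ma → Devonian (419.2–358.9); D = 1247 Ma → Ectasian (1400–1200); E = 225 Ma → Triassic (251.902–201.4).

A — Quaternary; B — Ordovician; C — Devonian; D — Ectasian; E — Triassic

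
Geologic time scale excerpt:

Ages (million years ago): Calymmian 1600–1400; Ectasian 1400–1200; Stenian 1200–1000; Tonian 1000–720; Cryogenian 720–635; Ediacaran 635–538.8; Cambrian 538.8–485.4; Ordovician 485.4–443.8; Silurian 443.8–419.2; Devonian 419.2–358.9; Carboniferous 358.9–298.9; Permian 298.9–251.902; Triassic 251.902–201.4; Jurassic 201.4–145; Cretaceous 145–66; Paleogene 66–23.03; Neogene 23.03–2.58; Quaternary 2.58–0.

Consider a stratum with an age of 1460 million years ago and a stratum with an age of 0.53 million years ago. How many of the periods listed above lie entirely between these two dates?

16

1460 Ma sits inside the Calymmian (1600–1400) and 0.53 Ma inside the Quaternary (2.58–0); neither of those is wholly between the two dates.
The listed periods lying completely between them are Ectasian, Stenian, Tonian, Cryogenian, Ediacaran, Cambrian, Ordovician, Silurian, Devonian, Carboniferous, Permian, Triassic, Jurassic, Cretaceous, Paleogene, Neogene — 16 in all.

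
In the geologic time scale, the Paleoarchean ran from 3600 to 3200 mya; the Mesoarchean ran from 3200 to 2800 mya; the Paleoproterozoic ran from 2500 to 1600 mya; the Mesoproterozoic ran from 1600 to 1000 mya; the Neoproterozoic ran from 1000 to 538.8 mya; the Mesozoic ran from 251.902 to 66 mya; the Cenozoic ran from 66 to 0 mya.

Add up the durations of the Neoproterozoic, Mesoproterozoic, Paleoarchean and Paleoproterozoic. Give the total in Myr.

Duration is start − end for each: (1000 − 538.8) + (1600 − 1000) + (3600 − 3200) + (2500 − 1600).
That is 461.2 + 600 + 400 + 900, which totals 2361.2 million years.

2361.2 million years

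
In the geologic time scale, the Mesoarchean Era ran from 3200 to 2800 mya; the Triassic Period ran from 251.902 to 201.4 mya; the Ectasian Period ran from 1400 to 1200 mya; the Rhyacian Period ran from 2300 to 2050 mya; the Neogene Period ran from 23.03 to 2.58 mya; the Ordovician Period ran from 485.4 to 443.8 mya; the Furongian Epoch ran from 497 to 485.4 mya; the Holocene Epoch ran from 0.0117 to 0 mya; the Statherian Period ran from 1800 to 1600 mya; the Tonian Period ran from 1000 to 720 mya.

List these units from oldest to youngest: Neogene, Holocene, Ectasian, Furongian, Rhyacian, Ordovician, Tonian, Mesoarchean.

Read off each span (Ma): Neogene 23.03–2.58; Holocene 0.0117–0; Ectasian 1400–1200; Furongian 497–485.4; Rhyacian 2300–2050; Ordovician 485.4–443.8; Tonian 1000–720; Mesoarchean 3200–2800.
Larger Ma is older, so oldest→youngest is Mesoarchean, Rhyacian, Ectasian, Tonian, Furongian, Ordovician, Neogene, Holocene.

Mesoarchean, Rhyacian, Ectasian, Tonian, Furongian, Ordovician, Neogene, Holocene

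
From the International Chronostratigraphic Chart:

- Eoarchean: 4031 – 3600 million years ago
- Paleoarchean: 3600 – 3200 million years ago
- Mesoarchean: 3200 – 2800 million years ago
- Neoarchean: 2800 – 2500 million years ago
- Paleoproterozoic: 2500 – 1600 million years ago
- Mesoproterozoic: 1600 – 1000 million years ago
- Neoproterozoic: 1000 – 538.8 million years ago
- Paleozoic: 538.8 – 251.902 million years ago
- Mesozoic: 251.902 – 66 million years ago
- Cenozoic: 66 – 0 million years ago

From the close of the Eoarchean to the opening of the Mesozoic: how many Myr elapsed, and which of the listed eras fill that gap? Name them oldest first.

3348.098 million years; Paleoarchean, Mesoarchean, Neoarchean, Paleoproterozoic, Mesoproterozoic, Neoproterozoic, Paleozoic

End of Eoarchean = 3600 Ma; start of Mesozoic = 251.902 Ma.
Gap = 3600 − 251.902 = 3348.098 Myr.
Eras wholly inside 3600–251.902 Ma: Paleoarchean (3600–3200), Mesoarchean (3200–2800), Neoarchean (2800–2500), Paleoproterozoic (2500–1600), Mesoproterozoic (1600–1000), Neoproterozoic (1000–538.8), Paleozoic (538.8–251.902).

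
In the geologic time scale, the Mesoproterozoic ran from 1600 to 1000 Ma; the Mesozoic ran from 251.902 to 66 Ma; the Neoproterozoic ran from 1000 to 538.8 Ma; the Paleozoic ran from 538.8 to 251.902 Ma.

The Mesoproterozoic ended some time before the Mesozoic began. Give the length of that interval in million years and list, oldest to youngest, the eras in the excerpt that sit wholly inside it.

The Mesoproterozoic closes at 1000 Ma and the Mesozoic opens at 251.902 Ma, so the interval is 1000 − 251.902 = 748.098 Myr.
An era fits inside if it starts at or after 1000 Ma and ends at or before 251.902 Ma; oldest first that gives Neoproterozoic, Paleozoic.

748.098 million years; Neoproterozoic, Paleozoic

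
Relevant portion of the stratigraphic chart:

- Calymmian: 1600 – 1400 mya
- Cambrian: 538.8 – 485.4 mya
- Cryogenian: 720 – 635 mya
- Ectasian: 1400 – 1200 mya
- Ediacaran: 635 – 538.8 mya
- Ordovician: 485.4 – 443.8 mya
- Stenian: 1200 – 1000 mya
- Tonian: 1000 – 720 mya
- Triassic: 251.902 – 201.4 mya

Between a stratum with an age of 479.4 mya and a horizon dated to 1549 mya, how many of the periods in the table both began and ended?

6

The older date is 1549 Ma and the younger is 479.4 Ma.
Periods with start < 1549 and end > 479.4 Ma: Ectasian (1400–1200), Stenian (1200–1000), Tonian (1000–720), Cryogenian (720–635), Ediacaran (635–538.8), Cambrian (538.8–485.4).
That is 6 complete periods.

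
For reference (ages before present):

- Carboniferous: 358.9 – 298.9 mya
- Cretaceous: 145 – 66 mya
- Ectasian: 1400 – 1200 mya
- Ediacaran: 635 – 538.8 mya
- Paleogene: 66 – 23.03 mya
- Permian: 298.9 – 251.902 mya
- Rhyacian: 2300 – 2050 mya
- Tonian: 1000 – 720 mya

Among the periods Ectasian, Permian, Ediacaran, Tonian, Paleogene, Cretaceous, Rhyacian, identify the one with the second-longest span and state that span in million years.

Rhyacian, 250 million years

Start − end for each: Ectasian 1400 − 1200 = 200; Permian 298.9 − 251.902 = 46.998; Ediacaran 635 − 538.8 = 96.2; Tonian 1000 − 720 = 280; Paleogene 66 − 23.03 = 42.97; Cretaceous 145 − 66 = 79; Rhyacian 2300 − 2050 = 250.
Ranking these from longest: Tonian > Rhyacian > Ectasian > Ediacaran > Cretaceous > Permian > Paleogene.
Position 2 in that ranking is Rhyacian, which lasted 250 Myr.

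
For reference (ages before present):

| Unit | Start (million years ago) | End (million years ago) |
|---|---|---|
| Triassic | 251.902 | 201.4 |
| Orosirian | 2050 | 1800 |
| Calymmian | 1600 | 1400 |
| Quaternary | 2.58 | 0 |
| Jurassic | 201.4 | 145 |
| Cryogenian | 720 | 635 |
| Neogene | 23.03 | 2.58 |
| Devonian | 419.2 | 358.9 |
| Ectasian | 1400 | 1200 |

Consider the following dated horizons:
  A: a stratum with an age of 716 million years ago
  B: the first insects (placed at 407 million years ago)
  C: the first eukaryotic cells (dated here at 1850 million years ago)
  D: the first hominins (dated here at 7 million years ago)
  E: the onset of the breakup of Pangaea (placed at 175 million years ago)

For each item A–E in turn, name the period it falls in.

Match each age against the start–end ranges in the excerpt: A = 716 Ma → Cryogenian (720–635); B = 407 Ma → Devonian (419.2–358.9); C = 1850 Ma → Orosirian (2050–1800); D = 7 Ma → Neogene (23.03–2.58); E = 175 Ma → Jurassic (201.4–145).

A — Cryogenian; B — Devonian; C — Orosirian; D — Neogene; E — Jurassic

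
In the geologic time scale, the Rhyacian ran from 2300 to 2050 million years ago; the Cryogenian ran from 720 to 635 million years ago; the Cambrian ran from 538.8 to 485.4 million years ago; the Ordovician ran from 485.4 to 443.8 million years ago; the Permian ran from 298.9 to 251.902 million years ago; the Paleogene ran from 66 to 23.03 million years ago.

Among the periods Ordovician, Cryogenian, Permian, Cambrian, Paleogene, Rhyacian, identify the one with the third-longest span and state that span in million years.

Durations: Ordovician 41.6; Cryogenian 85; Permian 46.998; Cambrian 53.4; Paleogene 42.97; Rhyacian 250 Myr.
Sorted longest-first: Rhyacian (250), Cryogenian (85), Cambrian (53.4), Permian (46.998), Paleogene (42.97), Ordovician (41.6).
The third longest is Cambrian at 53.4 Myr.

Cambrian, 53.4 million years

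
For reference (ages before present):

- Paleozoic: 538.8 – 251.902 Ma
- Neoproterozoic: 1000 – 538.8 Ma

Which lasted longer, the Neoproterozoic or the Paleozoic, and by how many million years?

Neoproterozoic: 1000 − 538.8 = 461.2 Myr.
Paleozoic: 538.8 − 251.902 = 286.898 Myr.
Difference: 461.2 − 286.898 = 174.302 Myr, so the Neoproterozoic was longer.

Neoproterozoic, by 174.302 million years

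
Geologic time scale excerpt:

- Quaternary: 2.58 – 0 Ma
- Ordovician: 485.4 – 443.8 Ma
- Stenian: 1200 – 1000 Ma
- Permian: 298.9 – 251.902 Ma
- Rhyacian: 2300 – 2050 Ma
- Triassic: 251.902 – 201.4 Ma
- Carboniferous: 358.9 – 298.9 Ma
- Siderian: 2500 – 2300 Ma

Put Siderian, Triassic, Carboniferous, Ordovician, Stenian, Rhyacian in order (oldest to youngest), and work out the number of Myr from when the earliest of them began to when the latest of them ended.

Start ages (Ma): Siderian 2500, Rhyacian 2300, Stenian 1200, Ordovician 485.4, Carboniferous 358.9, Triassic 251.902.
Ordered oldest to youngest: Siderian, Rhyacian, Stenian, Ordovician, Carboniferous, Triassic.
Span = 2500 − 201.4 = 2298.6 Myr.

Siderian → Rhyacian → Stenian → Ordovician → Carboniferous → Triassic; total span 2298.6 Myr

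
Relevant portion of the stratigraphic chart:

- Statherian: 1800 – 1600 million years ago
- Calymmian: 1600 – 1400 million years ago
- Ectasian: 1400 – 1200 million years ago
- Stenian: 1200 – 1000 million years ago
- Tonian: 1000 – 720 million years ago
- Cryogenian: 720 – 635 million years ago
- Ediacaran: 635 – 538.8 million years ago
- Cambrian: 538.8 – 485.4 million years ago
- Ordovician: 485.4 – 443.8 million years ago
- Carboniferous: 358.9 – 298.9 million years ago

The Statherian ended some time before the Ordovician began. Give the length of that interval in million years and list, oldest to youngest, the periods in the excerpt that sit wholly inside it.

End of Statherian = 1600 Ma; start of Ordovician = 485.4 Ma.
Gap = 1600 − 485.4 = 1114.6 Myr.
Periods wholly inside 1600–485.4 Ma: Calymmian (1600–1400), Ectasian (1400–1200), Stenian (1200–1000), Tonian (1000–720), Cryogenian (720–635), Ediacaran (635–538.8), Cambrian (538.8–485.4).

1114.6 million years; Calymmian, Ectasian, Stenian, Tonian, Cryogenian, Ediacaran, Cambrian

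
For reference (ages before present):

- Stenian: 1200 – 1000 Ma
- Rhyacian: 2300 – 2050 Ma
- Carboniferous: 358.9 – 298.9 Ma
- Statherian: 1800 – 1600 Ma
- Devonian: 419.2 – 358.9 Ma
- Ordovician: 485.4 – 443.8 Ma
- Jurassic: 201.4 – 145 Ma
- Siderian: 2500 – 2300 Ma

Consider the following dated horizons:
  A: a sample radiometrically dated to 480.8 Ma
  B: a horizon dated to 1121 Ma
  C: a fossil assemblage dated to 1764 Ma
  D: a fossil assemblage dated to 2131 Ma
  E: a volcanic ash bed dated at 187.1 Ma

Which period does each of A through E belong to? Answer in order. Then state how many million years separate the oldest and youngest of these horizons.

Match each age against the start–end ranges in the excerpt: A = 480.8 Ma → Ordovician (485.4–443.8); B = 1121 Ma → Stenian (1200–1000); C = 1764 Ma → Statherian (1800–1600); D = 2131 Ma → Rhyacian (2300–2050); E = 187.1 Ma → Jurassic (201.4–145).
The largest age is 2131 Ma and the smallest is 187.1 Ma; their difference is 1943.9 Myr.

A — Ordovician; B — Stenian; C — Statherian; D — Rhyacian; E — Jurassic; span 1943.9 million years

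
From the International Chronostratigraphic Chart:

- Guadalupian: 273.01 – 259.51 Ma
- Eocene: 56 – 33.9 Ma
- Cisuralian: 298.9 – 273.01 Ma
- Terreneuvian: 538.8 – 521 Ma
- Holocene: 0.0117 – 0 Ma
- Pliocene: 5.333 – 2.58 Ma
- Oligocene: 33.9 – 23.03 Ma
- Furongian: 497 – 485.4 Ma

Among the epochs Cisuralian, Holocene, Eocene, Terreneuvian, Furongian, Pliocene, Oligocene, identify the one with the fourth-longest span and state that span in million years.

Furongian, 11.6 million years

Start − end for each: Cisuralian 298.9 − 273.01 = 25.89; Holocene 0.0117 − 0 = 0.0117; Eocene 56 − 33.9 = 22.1; Terreneuvian 538.8 − 521 = 17.8; Furongian 497 − 485.4 = 11.6; Pliocene 5.333 − 2.58 = 2.753; Oligocene 33.9 − 23.03 = 10.87.
Ranking these from longest: Cisuralian > Eocene > Terreneuvian > Furongian > Oligocene > Pliocene > Holocene.
Position 4 in that ranking is Furongian, which lasted 11.6 Myr.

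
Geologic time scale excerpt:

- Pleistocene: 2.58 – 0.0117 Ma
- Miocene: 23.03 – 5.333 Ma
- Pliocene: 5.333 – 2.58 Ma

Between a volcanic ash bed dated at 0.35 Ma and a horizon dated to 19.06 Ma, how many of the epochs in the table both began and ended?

The older date is 19.06 Ma and the younger is 0.35 Ma.
Epochs with start < 19.06 and end > 0.35 Ma: Pliocene (5.333–2.58).
That is 1 complete epoch.

1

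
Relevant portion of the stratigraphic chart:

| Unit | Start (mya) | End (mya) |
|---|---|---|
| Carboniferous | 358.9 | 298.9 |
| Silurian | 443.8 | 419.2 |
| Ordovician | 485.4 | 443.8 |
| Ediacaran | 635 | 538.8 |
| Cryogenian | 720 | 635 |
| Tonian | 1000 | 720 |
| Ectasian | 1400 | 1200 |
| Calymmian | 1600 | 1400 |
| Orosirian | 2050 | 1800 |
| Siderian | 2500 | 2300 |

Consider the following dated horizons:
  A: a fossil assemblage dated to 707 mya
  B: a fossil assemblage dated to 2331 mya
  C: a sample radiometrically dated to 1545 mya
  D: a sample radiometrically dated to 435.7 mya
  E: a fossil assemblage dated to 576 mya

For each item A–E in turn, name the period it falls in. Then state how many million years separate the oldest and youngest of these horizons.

A: 707 Ma lies in 720–635 Ma, so Cryogenian.
B: 2331 Ma lies in 2500–2300 Ma, so Siderian.
C: 1545 Ma lies in 1600–1400 Ma, so Calymmian.
D: 435.7 Ma lies in 443.8–419.2 Ma, so Silurian.
E: 576 Ma lies in 635–538.8 Ma, so Ediacaran.
Oldest = 2331 Ma, youngest = 435.7 Ma → span 1895.3 Myr.

A — Cryogenian; B — Siderian; C — Calymmian; D — Silurian; E — Ediacaran; span 1895.3 million years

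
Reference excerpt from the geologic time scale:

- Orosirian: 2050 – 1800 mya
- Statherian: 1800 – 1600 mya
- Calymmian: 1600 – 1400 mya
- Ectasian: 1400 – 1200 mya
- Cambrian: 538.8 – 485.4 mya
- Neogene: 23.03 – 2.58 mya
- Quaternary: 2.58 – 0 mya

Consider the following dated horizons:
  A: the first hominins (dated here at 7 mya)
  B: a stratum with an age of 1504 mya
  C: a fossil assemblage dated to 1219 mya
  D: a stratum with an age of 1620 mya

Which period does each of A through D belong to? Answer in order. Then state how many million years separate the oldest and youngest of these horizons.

A — Neogene; B — Calymmian; C — Ectasian; D — Statherian; span 1613 million years

Match each age against the start–end ranges in the excerpt: A = 7 Ma → Neogene (23.03–2.58); B = 1504 Ma → Calymmian (1600–1400); C = 1219 Ma → Ectasian (1400–1200); D = 1620 Ma → Statherian (1800–1600).
The largest age is 1620 Ma and the smallest is 7 Ma; their difference is 1613 Myr.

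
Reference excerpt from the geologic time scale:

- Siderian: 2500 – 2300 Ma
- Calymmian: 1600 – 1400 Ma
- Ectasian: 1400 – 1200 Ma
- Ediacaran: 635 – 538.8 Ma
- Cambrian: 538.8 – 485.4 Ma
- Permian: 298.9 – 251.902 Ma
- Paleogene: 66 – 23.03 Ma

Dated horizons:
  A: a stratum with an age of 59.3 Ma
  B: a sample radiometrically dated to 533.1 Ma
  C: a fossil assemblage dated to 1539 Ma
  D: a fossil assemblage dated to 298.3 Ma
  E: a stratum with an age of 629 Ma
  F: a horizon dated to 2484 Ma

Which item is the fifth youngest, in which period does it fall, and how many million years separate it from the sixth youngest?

C, in the Calymmian; 945 million years to F

Sorted youngest-first by Ma: A (59.3), D (298.3), B (533.1), E (629), C (1539), F (2484).
The fifth youngest is C at 1539 Ma, which lies in 1600–1400 Ma: the Calymmian.
The sixth youngest is F at 2484 Ma; separation = |1539 − 2484| = 945 Myr.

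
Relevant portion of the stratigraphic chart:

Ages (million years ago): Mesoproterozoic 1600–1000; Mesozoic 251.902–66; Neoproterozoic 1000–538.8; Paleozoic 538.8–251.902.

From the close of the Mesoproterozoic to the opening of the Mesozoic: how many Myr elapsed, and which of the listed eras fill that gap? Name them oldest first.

End of Mesoproterozoic = 1000 Ma; start of Mesozoic = 251.902 Ma.
Gap = 1000 − 251.902 = 748.098 Myr.
Eras wholly inside 1000–251.902 Ma: Neoproterozoic (1000–538.8), Paleozoic (538.8–251.902).

748.098 million years; Neoproterozoic, Paleozoic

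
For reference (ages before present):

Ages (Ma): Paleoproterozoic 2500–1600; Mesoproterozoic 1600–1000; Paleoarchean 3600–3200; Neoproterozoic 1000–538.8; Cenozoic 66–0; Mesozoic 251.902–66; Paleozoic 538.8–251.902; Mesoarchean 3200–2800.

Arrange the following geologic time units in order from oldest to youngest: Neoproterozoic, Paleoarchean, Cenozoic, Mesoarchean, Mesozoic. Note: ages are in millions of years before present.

Paleoarchean → Mesoarchean → Neoproterozoic → Mesozoic → Cenozoic

Sorting by start age (descending Ma, since larger Ma = older): Paleoarchean start 3600, Mesoarchean start 3200, Neoproterozoic start 1000, Mesozoic start 251.902, Cenozoic start 66.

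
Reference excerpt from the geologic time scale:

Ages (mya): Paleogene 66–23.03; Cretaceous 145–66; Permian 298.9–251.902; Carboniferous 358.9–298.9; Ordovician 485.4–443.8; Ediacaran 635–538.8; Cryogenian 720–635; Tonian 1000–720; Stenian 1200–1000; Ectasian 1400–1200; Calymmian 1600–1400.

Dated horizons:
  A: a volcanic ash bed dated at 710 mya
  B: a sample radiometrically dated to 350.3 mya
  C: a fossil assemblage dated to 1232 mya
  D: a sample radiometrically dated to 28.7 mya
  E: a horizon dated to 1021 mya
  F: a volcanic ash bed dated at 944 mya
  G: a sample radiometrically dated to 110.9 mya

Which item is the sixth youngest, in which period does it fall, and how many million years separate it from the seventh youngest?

E, in the Stenian; 211 million years to C

Sorted youngest-first by Ma: D (28.7), G (110.9), B (350.3), A (710), F (944), E (1021), C (1232).
The sixth youngest is E at 1021 Ma, which lies in 1200–1000 Ma: the Stenian.
The seventh youngest is C at 1232 Ma; separation = |1021 − 1232| = 211 Myr.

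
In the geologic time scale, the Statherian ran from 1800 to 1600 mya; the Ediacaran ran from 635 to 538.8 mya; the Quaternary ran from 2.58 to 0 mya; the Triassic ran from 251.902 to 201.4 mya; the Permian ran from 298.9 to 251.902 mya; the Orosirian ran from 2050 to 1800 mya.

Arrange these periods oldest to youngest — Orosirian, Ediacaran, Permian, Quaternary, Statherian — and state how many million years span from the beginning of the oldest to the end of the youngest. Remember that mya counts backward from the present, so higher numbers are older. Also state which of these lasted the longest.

Orosirian, Statherian, Ediacaran, Permian, Quaternary; total span 2050 Myr; longest is Orosirian

Start ages (Ma): Orosirian 2050, Statherian 1800, Ediacaran 635, Permian 298.9, Quaternary 2.58.
Ordered oldest to youngest: Orosirian, Statherian, Ediacaran, Permian, Quaternary.
Span = 2050 − 0 = 2050 Myr.
Durations: Statherian 200, Quaternary 2.58, Permian 46.998, Ediacaran 96.2, Orosirian 250 → longest is Orosirian (250 Myr).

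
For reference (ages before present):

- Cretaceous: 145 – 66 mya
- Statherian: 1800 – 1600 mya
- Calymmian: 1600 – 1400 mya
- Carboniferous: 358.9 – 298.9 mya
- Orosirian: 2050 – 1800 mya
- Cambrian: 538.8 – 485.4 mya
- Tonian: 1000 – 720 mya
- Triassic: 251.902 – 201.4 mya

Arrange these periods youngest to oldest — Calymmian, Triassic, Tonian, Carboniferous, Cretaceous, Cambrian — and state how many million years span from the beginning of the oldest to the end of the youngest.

Start ages (Ma): Calymmian 1600, Tonian 1000, Cambrian 538.8, Carboniferous 358.9, Triassic 251.902, Cretaceous 145.
Ordered youngest to oldest: Cretaceous, Triassic, Carboniferous, Cambrian, Tonian, Calymmian.
Span = 1600 − 66 = 1534 Myr.

Cretaceous → Triassic → Carboniferous → Cambrian → Tonian → Calymmian; total span 1534 Myr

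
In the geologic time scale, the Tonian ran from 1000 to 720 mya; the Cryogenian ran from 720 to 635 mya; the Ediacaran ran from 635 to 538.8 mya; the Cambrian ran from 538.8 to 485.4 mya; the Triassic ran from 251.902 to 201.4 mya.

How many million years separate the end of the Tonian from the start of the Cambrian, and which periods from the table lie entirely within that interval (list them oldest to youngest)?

End of Tonian = 720 Ma; start of Cambrian = 538.8 Ma.
Gap = 720 − 538.8 = 181.2 Myr.
Periods wholly inside 720–538.8 Ma: Cryogenian (720–635), Ediacaran (635–538.8).

181.2 million years; Cryogenian, Ediacaran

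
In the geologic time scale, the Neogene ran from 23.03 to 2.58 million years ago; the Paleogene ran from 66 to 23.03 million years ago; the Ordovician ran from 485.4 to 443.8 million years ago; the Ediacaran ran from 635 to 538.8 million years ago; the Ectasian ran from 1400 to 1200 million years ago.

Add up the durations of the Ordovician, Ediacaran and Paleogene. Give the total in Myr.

Duration is start − end for each: (485.4 − 443.8) + (635 − 538.8) + (66 − 23.03).
That is 41.6 + 96.2 + 42.97, which totals 180.77 million years.

180.77 million years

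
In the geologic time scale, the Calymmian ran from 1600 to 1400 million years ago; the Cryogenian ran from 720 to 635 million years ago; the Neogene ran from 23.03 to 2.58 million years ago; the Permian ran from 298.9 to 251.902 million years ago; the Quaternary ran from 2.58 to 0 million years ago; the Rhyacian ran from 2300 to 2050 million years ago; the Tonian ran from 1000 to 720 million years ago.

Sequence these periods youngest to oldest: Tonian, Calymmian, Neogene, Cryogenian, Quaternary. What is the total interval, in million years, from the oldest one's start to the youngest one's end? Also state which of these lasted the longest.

From the excerpt: Tonian 1000–720; Calymmian 1600–1400; Neogene 23.03–2.58; Cryogenian 720–635; Quaternary 2.58–0 (Ma).
Larger Ma is earlier, so the oldest is Calymmian and the youngest is Quaternary; youngest to oldest: Quaternary, Neogene, Cryogenian, Tonian, Calymmian.
Oldest start 1600 minus youngest end 0 gives 1600 Myr overall.
Individual lengths (start − end): Quaternary 2.58; Tonian 280; Neogene 20.45; Cryogenian 85; Calymmian 200. The largest is Tonian at 280 Myr.

Quaternary, Neogene, Cryogenian, Tonian, Calymmian; total span 1600 Myr; longest is Tonian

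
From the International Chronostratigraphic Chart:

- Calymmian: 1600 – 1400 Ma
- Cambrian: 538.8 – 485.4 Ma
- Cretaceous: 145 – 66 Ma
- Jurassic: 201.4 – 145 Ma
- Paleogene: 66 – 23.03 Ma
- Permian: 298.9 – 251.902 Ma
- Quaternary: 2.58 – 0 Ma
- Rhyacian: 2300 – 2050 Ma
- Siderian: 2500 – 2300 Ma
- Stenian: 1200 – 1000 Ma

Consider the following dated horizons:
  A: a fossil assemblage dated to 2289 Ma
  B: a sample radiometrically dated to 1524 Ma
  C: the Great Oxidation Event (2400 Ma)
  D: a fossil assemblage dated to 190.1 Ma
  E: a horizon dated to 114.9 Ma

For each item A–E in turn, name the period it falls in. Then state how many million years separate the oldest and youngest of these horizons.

A — Rhyacian; B — Calymmian; C — Siderian; D — Jurassic; E — Cretaceous; span 2285.1 million years

Match each age against the start–end ranges in the excerpt: A = 2289 Ma → Rhyacian (2300–2050); B = 1524 Ma → Calymmian (1600–1400); C = 2400 Ma → Siderian (2500–2300); D = 190.1 Ma → Jurassic (201.4–145); E = 114.9 Ma → Cretaceous (145–66).
The largest age is 2400 Ma and the smallest is 114.9 Ma; their difference is 2285.1 Myr.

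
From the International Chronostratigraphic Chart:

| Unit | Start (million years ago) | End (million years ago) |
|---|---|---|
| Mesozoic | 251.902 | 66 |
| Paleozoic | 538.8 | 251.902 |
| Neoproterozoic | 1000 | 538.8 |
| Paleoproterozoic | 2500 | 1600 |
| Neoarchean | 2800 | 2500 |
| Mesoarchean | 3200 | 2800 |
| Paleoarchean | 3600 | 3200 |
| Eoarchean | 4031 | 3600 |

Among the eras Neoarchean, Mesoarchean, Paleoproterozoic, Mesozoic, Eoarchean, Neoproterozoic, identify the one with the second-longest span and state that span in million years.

Neoproterozoic, 461.2 million years

Durations: Neoarchean 300; Mesoarchean 400; Paleoproterozoic 900; Mesozoic 185.902; Eoarchean 431; Neoproterozoic 461.2 Myr.
Sorted longest-first: Paleoproterozoic (900), Neoproterozoic (461.2), Eoarchean (431), Mesoarchean (400), Neoarchean (300), Mesozoic (185.902).
The second longest is Neoproterozoic at 461.2 Myr.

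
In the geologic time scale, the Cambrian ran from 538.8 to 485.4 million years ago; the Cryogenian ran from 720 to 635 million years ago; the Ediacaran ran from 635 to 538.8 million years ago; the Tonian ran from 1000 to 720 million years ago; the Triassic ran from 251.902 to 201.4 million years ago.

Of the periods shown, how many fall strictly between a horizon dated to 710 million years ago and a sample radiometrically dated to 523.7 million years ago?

1

710 Ma sits inside the Cryogenian (720–635) and 523.7 Ma inside the Cambrian (538.8–485.4); neither of those is wholly between the two dates.
The listed periods lying completely between them are Ediacaran — 1 in all.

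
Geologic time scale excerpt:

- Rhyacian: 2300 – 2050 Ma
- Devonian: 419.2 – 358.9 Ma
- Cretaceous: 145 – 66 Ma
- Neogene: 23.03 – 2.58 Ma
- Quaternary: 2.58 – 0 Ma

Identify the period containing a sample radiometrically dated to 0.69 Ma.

0.69 Ma lies between 2.58 and 0 Ma, so it falls in the Quaternary.

Quaternary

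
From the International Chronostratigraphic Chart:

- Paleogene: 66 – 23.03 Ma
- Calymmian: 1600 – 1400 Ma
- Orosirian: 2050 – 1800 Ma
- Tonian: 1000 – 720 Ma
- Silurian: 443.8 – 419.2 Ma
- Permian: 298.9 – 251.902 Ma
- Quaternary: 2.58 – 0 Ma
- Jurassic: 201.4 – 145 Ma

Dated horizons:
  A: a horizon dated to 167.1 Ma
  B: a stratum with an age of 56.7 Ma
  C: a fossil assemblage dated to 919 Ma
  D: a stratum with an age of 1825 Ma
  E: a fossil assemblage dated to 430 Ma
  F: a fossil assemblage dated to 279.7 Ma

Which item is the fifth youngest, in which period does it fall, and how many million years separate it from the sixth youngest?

C, in the Tonian; 906 million years to D

Smaller Ma means younger, so youngest first: B 56.7 < A 167.1 < F 279.7 < E 430 < C 919 < D 1825.
Counting 5 along gives C (919 Ma); the excerpt puts that inside the Tonian, 1000–720 Ma.
Next in line is D (1825 Ma), and 1825 − 919 = 906 Myr.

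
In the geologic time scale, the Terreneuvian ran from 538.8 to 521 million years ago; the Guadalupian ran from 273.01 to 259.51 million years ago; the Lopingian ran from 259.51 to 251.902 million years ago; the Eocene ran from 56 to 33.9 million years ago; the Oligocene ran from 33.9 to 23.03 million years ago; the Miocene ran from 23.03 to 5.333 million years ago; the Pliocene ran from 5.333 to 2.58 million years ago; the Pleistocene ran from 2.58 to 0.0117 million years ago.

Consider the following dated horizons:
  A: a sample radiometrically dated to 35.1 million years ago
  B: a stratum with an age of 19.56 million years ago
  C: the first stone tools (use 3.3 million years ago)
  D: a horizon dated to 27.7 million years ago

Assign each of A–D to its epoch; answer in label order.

A — Eocene; B — Miocene; C — Pliocene; D — Oligocene

A: 35.1 Ma lies in 56–33.9 Ma, so Eocene.
B: 19.56 Ma lies in 23.03–5.333 Ma, so Miocene.
C: 3.3 Ma lies in 5.333–2.58 Ma, so Pliocene.
D: 27.7 Ma lies in 33.9–23.03 Ma, so Oligocene.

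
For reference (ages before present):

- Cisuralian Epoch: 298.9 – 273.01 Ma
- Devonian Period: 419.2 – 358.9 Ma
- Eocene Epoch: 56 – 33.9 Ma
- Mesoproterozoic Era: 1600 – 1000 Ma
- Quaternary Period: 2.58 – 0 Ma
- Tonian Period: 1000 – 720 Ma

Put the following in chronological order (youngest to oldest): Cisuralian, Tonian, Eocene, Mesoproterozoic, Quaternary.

Sorting by start age (ascending Ma, since larger Ma = older): Quaternary start 2.58, Eocene start 56, Cisuralian start 298.9, Tonian start 1000, Mesoproterozoic start 1600.

Quaternary, Eocene, Cisuralian, Tonian, Mesoproterozoic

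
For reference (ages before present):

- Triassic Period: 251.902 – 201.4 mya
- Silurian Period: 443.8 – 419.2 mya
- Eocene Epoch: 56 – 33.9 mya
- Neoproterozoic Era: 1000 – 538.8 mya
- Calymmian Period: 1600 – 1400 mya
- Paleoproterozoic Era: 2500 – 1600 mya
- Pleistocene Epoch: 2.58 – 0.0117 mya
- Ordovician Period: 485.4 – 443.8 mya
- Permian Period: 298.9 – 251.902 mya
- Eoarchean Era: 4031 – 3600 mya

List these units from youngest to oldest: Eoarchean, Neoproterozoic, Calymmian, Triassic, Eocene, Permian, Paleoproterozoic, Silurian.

The oldest of these is Eoarchean (starts 4031 Ma) and the youngest is Eocene (ends 33.9 Ma).
In between, by decreasing start age: Paleoproterozoic (2500), Calymmian (1600), Neoproterozoic (1000), Silurian (443.8), Permian (298.9), Triassic (251.902).
Listing youngest first means reversing that sequence.

Eocene, then Triassic, then Permian, then Silurian, then Neoproterozoic, then Calymmian, then Paleoproterozoic, then Eoarchean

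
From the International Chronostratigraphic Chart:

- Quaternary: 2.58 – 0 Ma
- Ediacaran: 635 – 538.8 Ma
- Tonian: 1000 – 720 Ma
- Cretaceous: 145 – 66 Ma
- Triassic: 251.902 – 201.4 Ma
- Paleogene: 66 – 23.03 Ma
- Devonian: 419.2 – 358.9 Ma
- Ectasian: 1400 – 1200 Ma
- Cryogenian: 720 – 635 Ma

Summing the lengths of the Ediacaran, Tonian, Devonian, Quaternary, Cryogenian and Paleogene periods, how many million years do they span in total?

567.05 million years

Duration is start − end for each: (635 − 538.8) + (1000 − 720) + (419.2 − 358.9) + (2.58 − 0) + (720 − 635) + (66 − 23.03).
That is 96.2 + 280 + 60.3 + 2.58 + 85 + 42.97, which totals 567.05 million years.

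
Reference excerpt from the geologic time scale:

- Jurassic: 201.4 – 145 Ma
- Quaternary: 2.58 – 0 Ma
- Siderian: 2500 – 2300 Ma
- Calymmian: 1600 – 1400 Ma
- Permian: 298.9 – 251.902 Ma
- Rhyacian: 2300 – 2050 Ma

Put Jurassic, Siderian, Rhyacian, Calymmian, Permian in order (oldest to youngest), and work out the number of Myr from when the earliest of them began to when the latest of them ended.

Siderian → Rhyacian → Calymmian → Permian → Jurassic; total span 2355 Myr

Start ages (Ma): Siderian 2500, Rhyacian 2300, Calymmian 1600, Permian 298.9, Jurassic 201.4.
Ordered oldest to youngest: Siderian, Rhyacian, Calymmian, Permian, Jurassic.
Span = 2500 − 145 = 2355 Myr.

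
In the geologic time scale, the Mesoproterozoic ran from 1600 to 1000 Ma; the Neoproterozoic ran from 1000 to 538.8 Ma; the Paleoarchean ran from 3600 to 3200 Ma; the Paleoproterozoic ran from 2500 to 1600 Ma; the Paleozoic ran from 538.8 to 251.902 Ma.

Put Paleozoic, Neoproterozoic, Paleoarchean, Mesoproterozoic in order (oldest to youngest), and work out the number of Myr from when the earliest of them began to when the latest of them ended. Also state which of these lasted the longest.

From the excerpt: Paleozoic 538.8–251.902; Neoproterozoic 1000–538.8; Paleoarchean 3600–3200; Mesoproterozoic 1600–1000 (Ma).
Larger Ma is earlier, so the oldest is Paleoarchean and the youngest is Paleozoic; oldest to youngest: Paleoarchean, Mesoproterozoic, Neoproterozoic, Paleozoic.
Oldest start 3600 minus youngest end 251.902 gives 3348.098 Myr overall.
Individual lengths (start − end): Paleozoic 286.898; Neoproterozoic 461.2; Paleoarchean 400; Mesoproterozoic 600. The largest is Mesoproterozoic at 600 Myr.

Paleoarchean → Mesoproterozoic → Neoproterozoic → Paleozoic; total span 3348.098 Myr; longest is Mesoproterozoic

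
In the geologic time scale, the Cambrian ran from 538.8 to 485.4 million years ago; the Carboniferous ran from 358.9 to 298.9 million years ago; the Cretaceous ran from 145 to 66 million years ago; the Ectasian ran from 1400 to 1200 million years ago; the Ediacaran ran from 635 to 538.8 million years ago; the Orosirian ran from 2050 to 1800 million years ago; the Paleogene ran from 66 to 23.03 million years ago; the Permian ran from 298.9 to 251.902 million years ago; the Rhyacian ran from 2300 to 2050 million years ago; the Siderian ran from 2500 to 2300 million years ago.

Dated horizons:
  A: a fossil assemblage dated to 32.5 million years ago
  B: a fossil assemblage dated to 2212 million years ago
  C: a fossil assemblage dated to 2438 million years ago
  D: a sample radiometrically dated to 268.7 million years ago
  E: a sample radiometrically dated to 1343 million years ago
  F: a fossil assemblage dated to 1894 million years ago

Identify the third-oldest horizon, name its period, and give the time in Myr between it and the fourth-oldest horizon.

F, in the Orosirian; 551 million years to E

Sorted oldest-first by Ma: C (2438), B (2212), F (1894), E (1343), D (268.7), A (32.5).
The third oldest is F at 1894 Ma, which lies in 2050–1800 Ma: the Orosirian.
The fourth oldest is E at 1343 Ma; separation = |1894 − 1343| = 551 Myr.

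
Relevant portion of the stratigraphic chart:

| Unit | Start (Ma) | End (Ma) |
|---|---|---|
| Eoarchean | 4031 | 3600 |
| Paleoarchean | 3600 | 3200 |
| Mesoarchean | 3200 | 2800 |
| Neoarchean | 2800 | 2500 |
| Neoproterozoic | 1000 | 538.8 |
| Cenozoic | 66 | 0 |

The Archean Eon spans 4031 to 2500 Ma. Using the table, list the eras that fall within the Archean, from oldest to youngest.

Eras with both bounds inside 4031–2500 Ma: Eoarchean (4031–3600), Paleoarchean (3600–3200), Mesoarchean (3200–2800), Neoarchean (2800–2500).

Eoarchean, Paleoarchean, Mesoarchean, Neoarchean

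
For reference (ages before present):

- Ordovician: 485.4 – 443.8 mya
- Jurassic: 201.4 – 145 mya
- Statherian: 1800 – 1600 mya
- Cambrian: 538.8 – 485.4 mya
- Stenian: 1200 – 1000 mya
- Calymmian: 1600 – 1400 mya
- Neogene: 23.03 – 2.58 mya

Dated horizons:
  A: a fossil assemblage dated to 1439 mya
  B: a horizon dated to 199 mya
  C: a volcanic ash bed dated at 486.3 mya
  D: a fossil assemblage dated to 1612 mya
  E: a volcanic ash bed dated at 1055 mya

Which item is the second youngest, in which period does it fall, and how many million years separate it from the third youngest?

C, in the Cambrian; 568.7 million years to E

Smaller Ma means younger, so youngest first: B 199 < C 486.3 < E 1055 < A 1439 < D 1612.
Counting 2 along gives C (486.3 Ma); the excerpt puts that inside the Cambrian, 538.8–485.4 Ma.
Next in line is E (1055 Ma), and 1055 − 486.3 = 568.7 Myr.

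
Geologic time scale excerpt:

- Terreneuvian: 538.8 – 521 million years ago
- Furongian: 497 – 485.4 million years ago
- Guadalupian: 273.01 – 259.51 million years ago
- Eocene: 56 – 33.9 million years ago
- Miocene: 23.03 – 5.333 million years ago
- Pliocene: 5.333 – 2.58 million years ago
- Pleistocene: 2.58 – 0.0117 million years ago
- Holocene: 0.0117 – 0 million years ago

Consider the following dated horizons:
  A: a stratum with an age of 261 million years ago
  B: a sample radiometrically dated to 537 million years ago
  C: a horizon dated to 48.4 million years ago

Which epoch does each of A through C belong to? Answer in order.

A — Guadalupian; B — Terreneuvian; C — Eocene

A: 261 Ma lies in 273.01–259.51 Ma, so Guadalupian.
B: 537 Ma lies in 538.8–521 Ma, so Terreneuvian.
C: 48.4 Ma lies in 56–33.9 Ma, so Eocene.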